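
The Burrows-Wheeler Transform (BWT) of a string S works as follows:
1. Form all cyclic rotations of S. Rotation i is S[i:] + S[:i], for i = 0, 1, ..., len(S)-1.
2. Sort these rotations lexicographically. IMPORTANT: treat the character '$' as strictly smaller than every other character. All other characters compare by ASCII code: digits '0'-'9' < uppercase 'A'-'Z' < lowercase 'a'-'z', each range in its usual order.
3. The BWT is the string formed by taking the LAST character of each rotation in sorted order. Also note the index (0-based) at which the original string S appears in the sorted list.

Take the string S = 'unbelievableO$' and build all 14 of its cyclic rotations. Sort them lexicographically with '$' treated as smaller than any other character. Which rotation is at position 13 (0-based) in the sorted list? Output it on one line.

Answer: vableO$unbelie

Derivation:
All 14 rotations (rotation i = S[i:]+S[:i]):
  rot[0] = unbelievableO$
  rot[1] = nbelievableO$u
  rot[2] = believableO$un
  rot[3] = elievableO$unb
  rot[4] = lievableO$unbe
  rot[5] = ievableO$unbel
  rot[6] = evableO$unbeli
  rot[7] = vableO$unbelie
  rot[8] = ableO$unbeliev
  rot[9] = bleO$unbelieva
  rot[10] = leO$unbelievab
  rot[11] = eO$unbelievabl
  rot[12] = O$unbelievable
  rot[13] = $unbelievableO
Sorted (with $ < everything):
  sorted[0] = $unbelievableO
  sorted[1] = O$unbelievable
  sorted[2] = ableO$unbeliev
  sorted[3] = believableO$un
  sorted[4] = bleO$unbelieva
  sorted[5] = eO$unbelievabl
  sorted[6] = elievableO$unb
  sorted[7] = evableO$unbeli
  sorted[8] = ievableO$unbel
  sorted[9] = leO$unbelievab
  sorted[10] = lievableO$unbe
  sorted[11] = nbelievableO$u
  sorted[12] = unbelievableO$
  sorted[13] = vableO$unbelie
sorted[13] = vableO$unbelie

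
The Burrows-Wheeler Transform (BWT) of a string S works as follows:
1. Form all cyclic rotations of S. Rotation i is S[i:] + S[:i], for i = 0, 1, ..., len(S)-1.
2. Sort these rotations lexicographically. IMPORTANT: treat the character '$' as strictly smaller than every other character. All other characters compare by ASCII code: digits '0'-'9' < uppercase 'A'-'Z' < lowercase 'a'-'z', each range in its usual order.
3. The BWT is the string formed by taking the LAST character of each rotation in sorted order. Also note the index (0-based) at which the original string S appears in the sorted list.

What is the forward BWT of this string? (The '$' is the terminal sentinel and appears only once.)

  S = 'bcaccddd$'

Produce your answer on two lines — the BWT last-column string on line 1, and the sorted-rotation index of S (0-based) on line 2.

All 9 rotations (rotation i = S[i:]+S[:i]):
  rot[0] = bcaccddd$
  rot[1] = caccddd$b
  rot[2] = accddd$bc
  rot[3] = ccddd$bca
  rot[4] = cddd$bcac
  rot[5] = ddd$bcacc
  rot[6] = dd$bcaccd
  rot[7] = d$bcaccdd
  rot[8] = $bcaccddd
Sorted (with $ < everything):
  sorted[0] = $bcaccddd  (last char: 'd')
  sorted[1] = accddd$bc  (last char: 'c')
  sorted[2] = bcaccddd$  (last char: '$')
  sorted[3] = caccddd$b  (last char: 'b')
  sorted[4] = ccddd$bca  (last char: 'a')
  sorted[5] = cddd$bcac  (last char: 'c')
  sorted[6] = d$bcaccdd  (last char: 'd')
  sorted[7] = dd$bcaccd  (last char: 'd')
  sorted[8] = ddd$bcacc  (last char: 'c')
Last column: dc$bacddc
Original string S is at sorted index 2

Answer: dc$bacddc
2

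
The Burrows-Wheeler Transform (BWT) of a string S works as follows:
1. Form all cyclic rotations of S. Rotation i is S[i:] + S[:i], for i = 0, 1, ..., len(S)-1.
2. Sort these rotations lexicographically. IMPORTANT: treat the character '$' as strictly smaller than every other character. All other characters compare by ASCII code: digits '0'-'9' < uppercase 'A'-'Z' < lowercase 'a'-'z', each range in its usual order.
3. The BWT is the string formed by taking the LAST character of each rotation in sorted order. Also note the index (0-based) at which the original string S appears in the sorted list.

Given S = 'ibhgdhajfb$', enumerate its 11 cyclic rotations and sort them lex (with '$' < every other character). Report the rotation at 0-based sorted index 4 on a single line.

All 11 rotations (rotation i = S[i:]+S[:i]):
  rot[0] = ibhgdhajfb$
  rot[1] = bhgdhajfb$i
  rot[2] = hgdhajfb$ib
  rot[3] = gdhajfb$ibh
  rot[4] = dhajfb$ibhg
  rot[5] = hajfb$ibhgd
  rot[6] = ajfb$ibhgdh
  rot[7] = jfb$ibhgdha
  rot[8] = fb$ibhgdhaj
  rot[9] = b$ibhgdhajf
  rot[10] = $ibhgdhajfb
Sorted (with $ < everything):
  sorted[0] = $ibhgdhajfb
  sorted[1] = ajfb$ibhgdh
  sorted[2] = b$ibhgdhajf
  sorted[3] = bhgdhajfb$i
  sorted[4] = dhajfb$ibhg
  sorted[5] = fb$ibhgdhaj
  sorted[6] = gdhajfb$ibh
  sorted[7] = hajfb$ibhgd
  sorted[8] = hgdhajfb$ib
  sorted[9] = ibhgdhajfb$
  sorted[10] = jfb$ibhgdha
sorted[4] = dhajfb$ibhg

Answer: dhajfb$ibhg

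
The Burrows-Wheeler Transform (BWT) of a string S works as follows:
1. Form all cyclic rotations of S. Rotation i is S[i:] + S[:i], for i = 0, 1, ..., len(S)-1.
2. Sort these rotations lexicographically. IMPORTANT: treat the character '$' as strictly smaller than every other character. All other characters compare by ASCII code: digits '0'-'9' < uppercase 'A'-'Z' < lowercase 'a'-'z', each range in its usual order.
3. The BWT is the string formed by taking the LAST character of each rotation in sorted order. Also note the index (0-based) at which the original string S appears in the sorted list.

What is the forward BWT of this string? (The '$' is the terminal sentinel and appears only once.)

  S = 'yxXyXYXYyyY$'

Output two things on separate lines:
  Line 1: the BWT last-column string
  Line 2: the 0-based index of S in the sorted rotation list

All 12 rotations (rotation i = S[i:]+S[:i]):
  rot[0] = yxXyXYXYyyY$
  rot[1] = xXyXYXYyyY$y
  rot[2] = XyXYXYyyY$yx
  rot[3] = yXYXYyyY$yxX
  rot[4] = XYXYyyY$yxXy
  rot[5] = YXYyyY$yxXyX
  rot[6] = XYyyY$yxXyXY
  rot[7] = YyyY$yxXyXYX
  rot[8] = yyY$yxXyXYXY
  rot[9] = yY$yxXyXYXYy
  rot[10] = Y$yxXyXYXYyy
  rot[11] = $yxXyXYXYyyY
Sorted (with $ < everything):
  sorted[0] = $yxXyXYXYyyY  (last char: 'Y')
  sorted[1] = XYXYyyY$yxXy  (last char: 'y')
  sorted[2] = XYyyY$yxXyXY  (last char: 'Y')
  sorted[3] = XyXYXYyyY$yx  (last char: 'x')
  sorted[4] = Y$yxXyXYXYyy  (last char: 'y')
  sorted[5] = YXYyyY$yxXyX  (last char: 'X')
  sorted[6] = YyyY$yxXyXYX  (last char: 'X')
  sorted[7] = xXyXYXYyyY$y  (last char: 'y')
  sorted[8] = yXYXYyyY$yxX  (last char: 'X')
  sorted[9] = yY$yxXyXYXYy  (last char: 'y')
  sorted[10] = yxXyXYXYyyY$  (last char: '$')
  sorted[11] = yyY$yxXyXYXY  (last char: 'Y')
Last column: YyYxyXXyXy$Y
Original string S is at sorted index 10

Answer: YyYxyXXyXy$Y
10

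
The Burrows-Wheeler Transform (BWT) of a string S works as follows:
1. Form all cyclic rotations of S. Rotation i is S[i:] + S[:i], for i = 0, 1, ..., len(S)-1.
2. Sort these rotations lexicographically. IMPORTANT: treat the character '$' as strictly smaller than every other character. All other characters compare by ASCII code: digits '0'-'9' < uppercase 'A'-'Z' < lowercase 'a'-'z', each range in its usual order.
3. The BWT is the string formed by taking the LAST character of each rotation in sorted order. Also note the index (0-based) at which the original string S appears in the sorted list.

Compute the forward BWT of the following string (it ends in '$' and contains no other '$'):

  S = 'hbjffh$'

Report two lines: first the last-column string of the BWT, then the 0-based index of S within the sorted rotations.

All 7 rotations (rotation i = S[i:]+S[:i]):
  rot[0] = hbjffh$
  rot[1] = bjffh$h
  rot[2] = jffh$hb
  rot[3] = ffh$hbj
  rot[4] = fh$hbjf
  rot[5] = h$hbjff
  rot[6] = $hbjffh
Sorted (with $ < everything):
  sorted[0] = $hbjffh  (last char: 'h')
  sorted[1] = bjffh$h  (last char: 'h')
  sorted[2] = ffh$hbj  (last char: 'j')
  sorted[3] = fh$hbjf  (last char: 'f')
  sorted[4] = h$hbjff  (last char: 'f')
  sorted[5] = hbjffh$  (last char: '$')
  sorted[6] = jffh$hb  (last char: 'b')
Last column: hhjff$b
Original string S is at sorted index 5

Answer: hhjff$b
5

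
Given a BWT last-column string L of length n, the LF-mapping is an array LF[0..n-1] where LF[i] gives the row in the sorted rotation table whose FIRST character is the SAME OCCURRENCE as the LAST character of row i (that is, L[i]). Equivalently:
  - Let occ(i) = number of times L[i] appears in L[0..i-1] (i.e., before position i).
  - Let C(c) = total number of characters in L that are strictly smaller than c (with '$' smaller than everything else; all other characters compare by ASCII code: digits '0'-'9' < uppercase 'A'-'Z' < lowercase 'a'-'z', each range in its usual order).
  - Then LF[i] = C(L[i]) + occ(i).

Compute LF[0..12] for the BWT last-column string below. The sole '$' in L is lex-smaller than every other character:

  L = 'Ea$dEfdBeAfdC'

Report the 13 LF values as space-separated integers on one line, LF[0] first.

Char counts: '$':1, 'A':1, 'B':1, 'C':1, 'E':2, 'a':1, 'd':3, 'e':1, 'f':2
C (first-col start): C('$')=0, C('A')=1, C('B')=2, C('C')=3, C('E')=4, C('a')=6, C('d')=7, C('e')=10, C('f')=11
L[0]='E': occ=0, LF[0]=C('E')+0=4+0=4
L[1]='a': occ=0, LF[1]=C('a')+0=6+0=6
L[2]='$': occ=0, LF[2]=C('$')+0=0+0=0
L[3]='d': occ=0, LF[3]=C('d')+0=7+0=7
L[4]='E': occ=1, LF[4]=C('E')+1=4+1=5
L[5]='f': occ=0, LF[5]=C('f')+0=11+0=11
L[6]='d': occ=1, LF[6]=C('d')+1=7+1=8
L[7]='B': occ=0, LF[7]=C('B')+0=2+0=2
L[8]='e': occ=0, LF[8]=C('e')+0=10+0=10
L[9]='A': occ=0, LF[9]=C('A')+0=1+0=1
L[10]='f': occ=1, LF[10]=C('f')+1=11+1=12
L[11]='d': occ=2, LF[11]=C('d')+2=7+2=9
L[12]='C': occ=0, LF[12]=C('C')+0=3+0=3

Answer: 4 6 0 7 5 11 8 2 10 1 12 9 3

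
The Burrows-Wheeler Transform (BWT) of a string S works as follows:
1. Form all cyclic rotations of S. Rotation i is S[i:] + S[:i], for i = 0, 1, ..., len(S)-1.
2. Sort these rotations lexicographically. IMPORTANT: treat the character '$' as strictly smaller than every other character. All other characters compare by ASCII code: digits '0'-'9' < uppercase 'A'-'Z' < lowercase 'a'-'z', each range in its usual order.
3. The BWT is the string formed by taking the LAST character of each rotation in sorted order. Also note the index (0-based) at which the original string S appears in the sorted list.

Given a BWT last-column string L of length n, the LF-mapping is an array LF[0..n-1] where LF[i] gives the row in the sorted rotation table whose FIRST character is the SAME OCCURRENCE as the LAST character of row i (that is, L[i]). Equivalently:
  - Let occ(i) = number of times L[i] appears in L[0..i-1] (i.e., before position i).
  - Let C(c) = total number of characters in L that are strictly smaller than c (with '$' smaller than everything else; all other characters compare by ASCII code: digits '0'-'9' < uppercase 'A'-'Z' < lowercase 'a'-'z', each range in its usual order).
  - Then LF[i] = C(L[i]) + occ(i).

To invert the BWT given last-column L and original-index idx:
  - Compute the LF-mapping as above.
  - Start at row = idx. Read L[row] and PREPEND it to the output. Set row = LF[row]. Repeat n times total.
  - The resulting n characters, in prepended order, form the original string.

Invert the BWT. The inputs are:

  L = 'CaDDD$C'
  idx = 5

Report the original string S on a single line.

LF mapping: 1 6 3 4 5 0 2
Walk LF starting at row 5, prepending L[row]:
  step 1: row=5, L[5]='$', prepend. Next row=LF[5]=0
  step 2: row=0, L[0]='C', prepend. Next row=LF[0]=1
  step 3: row=1, L[1]='a', prepend. Next row=LF[1]=6
  step 4: row=6, L[6]='C', prepend. Next row=LF[6]=2
  step 5: row=2, L[2]='D', prepend. Next row=LF[2]=3
  step 6: row=3, L[3]='D', prepend. Next row=LF[3]=4
  step 7: row=4, L[4]='D', prepend. Next row=LF[4]=5
Reversed output: DDDCaC$

Answer: DDDCaC$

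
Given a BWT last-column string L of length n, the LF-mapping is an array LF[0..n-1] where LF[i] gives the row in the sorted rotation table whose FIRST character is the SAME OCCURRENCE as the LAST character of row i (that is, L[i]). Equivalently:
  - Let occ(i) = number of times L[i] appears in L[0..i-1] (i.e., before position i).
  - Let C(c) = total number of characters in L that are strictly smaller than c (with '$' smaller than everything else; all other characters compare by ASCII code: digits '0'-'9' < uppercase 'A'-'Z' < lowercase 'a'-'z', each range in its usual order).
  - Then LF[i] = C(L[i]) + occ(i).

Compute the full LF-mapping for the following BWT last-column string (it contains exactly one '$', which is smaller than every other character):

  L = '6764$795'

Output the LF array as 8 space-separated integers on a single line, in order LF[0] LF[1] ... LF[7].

Char counts: '$':1, '4':1, '5':1, '6':2, '7':2, '9':1
C (first-col start): C('$')=0, C('4')=1, C('5')=2, C('6')=3, C('7')=5, C('9')=7
L[0]='6': occ=0, LF[0]=C('6')+0=3+0=3
L[1]='7': occ=0, LF[1]=C('7')+0=5+0=5
L[2]='6': occ=1, LF[2]=C('6')+1=3+1=4
L[3]='4': occ=0, LF[3]=C('4')+0=1+0=1
L[4]='$': occ=0, LF[4]=C('$')+0=0+0=0
L[5]='7': occ=1, LF[5]=C('7')+1=5+1=6
L[6]='9': occ=0, LF[6]=C('9')+0=7+0=7
L[7]='5': occ=0, LF[7]=C('5')+0=2+0=2

Answer: 3 5 4 1 0 6 7 2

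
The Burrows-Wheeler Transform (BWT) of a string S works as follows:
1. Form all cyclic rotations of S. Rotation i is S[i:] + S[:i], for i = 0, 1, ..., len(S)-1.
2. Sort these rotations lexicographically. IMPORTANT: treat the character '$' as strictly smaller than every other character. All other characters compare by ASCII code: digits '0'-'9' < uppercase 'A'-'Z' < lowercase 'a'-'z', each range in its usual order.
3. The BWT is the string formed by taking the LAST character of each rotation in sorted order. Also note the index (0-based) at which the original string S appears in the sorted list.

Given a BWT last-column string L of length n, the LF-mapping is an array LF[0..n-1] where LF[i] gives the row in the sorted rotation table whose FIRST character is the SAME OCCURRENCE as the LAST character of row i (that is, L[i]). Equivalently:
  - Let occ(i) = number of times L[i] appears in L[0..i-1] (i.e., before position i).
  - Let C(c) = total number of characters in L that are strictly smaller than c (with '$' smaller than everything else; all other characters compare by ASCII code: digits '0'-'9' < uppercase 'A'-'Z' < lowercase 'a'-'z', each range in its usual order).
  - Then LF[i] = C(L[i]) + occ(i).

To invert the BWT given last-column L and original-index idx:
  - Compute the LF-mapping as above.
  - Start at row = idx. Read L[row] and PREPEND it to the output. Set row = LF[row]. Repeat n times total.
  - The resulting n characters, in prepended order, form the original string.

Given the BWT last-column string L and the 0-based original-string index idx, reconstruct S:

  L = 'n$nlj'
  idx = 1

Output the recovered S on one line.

LF mapping: 3 0 4 2 1
Walk LF starting at row 1, prepending L[row]:
  step 1: row=1, L[1]='$', prepend. Next row=LF[1]=0
  step 2: row=0, L[0]='n', prepend. Next row=LF[0]=3
  step 3: row=3, L[3]='l', prepend. Next row=LF[3]=2
  step 4: row=2, L[2]='n', prepend. Next row=LF[2]=4
  step 5: row=4, L[4]='j', prepend. Next row=LF[4]=1
Reversed output: jnln$

Answer: jnln$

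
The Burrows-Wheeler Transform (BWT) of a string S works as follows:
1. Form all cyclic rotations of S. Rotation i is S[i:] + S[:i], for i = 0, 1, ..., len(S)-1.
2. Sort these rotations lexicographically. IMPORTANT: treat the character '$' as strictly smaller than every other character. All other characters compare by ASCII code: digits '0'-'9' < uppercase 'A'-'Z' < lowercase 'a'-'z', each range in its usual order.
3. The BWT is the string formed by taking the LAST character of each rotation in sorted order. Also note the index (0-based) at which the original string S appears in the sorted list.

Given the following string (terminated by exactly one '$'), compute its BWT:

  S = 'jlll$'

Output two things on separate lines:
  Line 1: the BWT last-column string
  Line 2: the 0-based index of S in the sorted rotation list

Answer: l$llj
1

Derivation:
All 5 rotations (rotation i = S[i:]+S[:i]):
  rot[0] = jlll$
  rot[1] = lll$j
  rot[2] = ll$jl
  rot[3] = l$jll
  rot[4] = $jlll
Sorted (with $ < everything):
  sorted[0] = $jlll  (last char: 'l')
  sorted[1] = jlll$  (last char: '$')
  sorted[2] = l$jll  (last char: 'l')
  sorted[3] = ll$jl  (last char: 'l')
  sorted[4] = lll$j  (last char: 'j')
Last column: l$llj
Original string S is at sorted index 1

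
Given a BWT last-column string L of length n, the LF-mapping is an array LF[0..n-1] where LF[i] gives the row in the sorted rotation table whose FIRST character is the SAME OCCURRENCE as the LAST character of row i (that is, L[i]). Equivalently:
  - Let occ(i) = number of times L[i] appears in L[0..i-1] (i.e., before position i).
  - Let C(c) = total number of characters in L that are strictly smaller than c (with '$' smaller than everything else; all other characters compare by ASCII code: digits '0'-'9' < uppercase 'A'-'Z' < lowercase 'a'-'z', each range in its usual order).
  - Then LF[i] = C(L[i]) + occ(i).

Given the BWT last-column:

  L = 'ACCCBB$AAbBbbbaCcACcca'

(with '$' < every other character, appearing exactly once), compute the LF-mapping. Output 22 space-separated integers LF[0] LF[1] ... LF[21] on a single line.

Char counts: '$':1, 'A':4, 'B':3, 'C':5, 'a':2, 'b':4, 'c':3
C (first-col start): C('$')=0, C('A')=1, C('B')=5, C('C')=8, C('a')=13, C('b')=15, C('c')=19
L[0]='A': occ=0, LF[0]=C('A')+0=1+0=1
L[1]='C': occ=0, LF[1]=C('C')+0=8+0=8
L[2]='C': occ=1, LF[2]=C('C')+1=8+1=9
L[3]='C': occ=2, LF[3]=C('C')+2=8+2=10
L[4]='B': occ=0, LF[4]=C('B')+0=5+0=5
L[5]='B': occ=1, LF[5]=C('B')+1=5+1=6
L[6]='$': occ=0, LF[6]=C('$')+0=0+0=0
L[7]='A': occ=1, LF[7]=C('A')+1=1+1=2
L[8]='A': occ=2, LF[8]=C('A')+2=1+2=3
L[9]='b': occ=0, LF[9]=C('b')+0=15+0=15
L[10]='B': occ=2, LF[10]=C('B')+2=5+2=7
L[11]='b': occ=1, LF[11]=C('b')+1=15+1=16
L[12]='b': occ=2, LF[12]=C('b')+2=15+2=17
L[13]='b': occ=3, LF[13]=C('b')+3=15+3=18
L[14]='a': occ=0, LF[14]=C('a')+0=13+0=13
L[15]='C': occ=3, LF[15]=C('C')+3=8+3=11
L[16]='c': occ=0, LF[16]=C('c')+0=19+0=19
L[17]='A': occ=3, LF[17]=C('A')+3=1+3=4
L[18]='C': occ=4, LF[18]=C('C')+4=8+4=12
L[19]='c': occ=1, LF[19]=C('c')+1=19+1=20
L[20]='c': occ=2, LF[20]=C('c')+2=19+2=21
L[21]='a': occ=1, LF[21]=C('a')+1=13+1=14

Answer: 1 8 9 10 5 6 0 2 3 15 7 16 17 18 13 11 19 4 12 20 21 14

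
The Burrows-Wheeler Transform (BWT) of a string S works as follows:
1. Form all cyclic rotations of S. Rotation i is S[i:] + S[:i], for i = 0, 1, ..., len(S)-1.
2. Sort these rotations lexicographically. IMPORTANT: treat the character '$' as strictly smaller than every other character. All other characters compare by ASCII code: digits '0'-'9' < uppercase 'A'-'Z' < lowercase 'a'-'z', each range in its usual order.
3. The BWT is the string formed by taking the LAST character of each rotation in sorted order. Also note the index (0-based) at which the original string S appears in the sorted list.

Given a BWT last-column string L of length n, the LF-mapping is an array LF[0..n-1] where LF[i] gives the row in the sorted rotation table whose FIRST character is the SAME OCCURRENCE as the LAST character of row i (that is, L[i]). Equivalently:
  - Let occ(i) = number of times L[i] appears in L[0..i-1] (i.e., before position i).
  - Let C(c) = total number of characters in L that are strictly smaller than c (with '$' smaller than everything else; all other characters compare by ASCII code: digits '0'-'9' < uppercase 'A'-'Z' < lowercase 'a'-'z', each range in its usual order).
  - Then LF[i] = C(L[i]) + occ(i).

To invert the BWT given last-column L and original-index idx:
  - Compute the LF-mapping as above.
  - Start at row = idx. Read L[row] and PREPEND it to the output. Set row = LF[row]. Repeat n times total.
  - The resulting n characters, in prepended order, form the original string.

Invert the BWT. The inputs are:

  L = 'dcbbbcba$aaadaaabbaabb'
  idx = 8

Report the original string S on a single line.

LF mapping: 20 18 10 11 12 19 13 1 0 2 3 4 21 5 6 7 14 15 8 9 16 17
Walk LF starting at row 8, prepending L[row]:
  step 1: row=8, L[8]='$', prepend. Next row=LF[8]=0
  step 2: row=0, L[0]='d', prepend. Next row=LF[0]=20
  step 3: row=20, L[20]='b', prepend. Next row=LF[20]=16
  step 4: row=16, L[16]='b', prepend. Next row=LF[16]=14
  step 5: row=14, L[14]='a', prepend. Next row=LF[14]=6
  step 6: row=6, L[6]='b', prepend. Next row=LF[6]=13
  step 7: row=13, L[13]='a', prepend. Next row=LF[13]=5
  step 8: row=5, L[5]='c', prepend. Next row=LF[5]=19
  step 9: row=19, L[19]='a', prepend. Next row=LF[19]=9
  step 10: row=9, L[9]='a', prepend. Next row=LF[9]=2
  step 11: row=2, L[2]='b', prepend. Next row=LF[2]=10
  step 12: row=10, L[10]='a', prepend. Next row=LF[10]=3
  step 13: row=3, L[3]='b', prepend. Next row=LF[3]=11
  step 14: row=11, L[11]='a', prepend. Next row=LF[11]=4
  step 15: row=4, L[4]='b', prepend. Next row=LF[4]=12
  step 16: row=12, L[12]='d', prepend. Next row=LF[12]=21
  step 17: row=21, L[21]='b', prepend. Next row=LF[21]=17
  step 18: row=17, L[17]='b', prepend. Next row=LF[17]=15
  step 19: row=15, L[15]='a', prepend. Next row=LF[15]=7
  step 20: row=7, L[7]='a', prepend. Next row=LF[7]=1
  step 21: row=1, L[1]='c', prepend. Next row=LF[1]=18
  step 22: row=18, L[18]='a', prepend. Next row=LF[18]=8
Reversed output: acaabbdbababaacababbd$

Answer: acaabbdbababaacababbd$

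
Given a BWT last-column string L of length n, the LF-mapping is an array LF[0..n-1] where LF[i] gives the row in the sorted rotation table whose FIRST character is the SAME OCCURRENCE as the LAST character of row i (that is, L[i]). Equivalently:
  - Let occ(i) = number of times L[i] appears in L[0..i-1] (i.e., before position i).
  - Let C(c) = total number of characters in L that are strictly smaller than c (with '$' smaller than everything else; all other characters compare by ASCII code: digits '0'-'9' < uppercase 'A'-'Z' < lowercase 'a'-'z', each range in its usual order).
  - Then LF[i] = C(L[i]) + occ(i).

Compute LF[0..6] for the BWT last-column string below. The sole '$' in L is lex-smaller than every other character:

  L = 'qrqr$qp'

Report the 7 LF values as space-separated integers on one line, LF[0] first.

Char counts: '$':1, 'p':1, 'q':3, 'r':2
C (first-col start): C('$')=0, C('p')=1, C('q')=2, C('r')=5
L[0]='q': occ=0, LF[0]=C('q')+0=2+0=2
L[1]='r': occ=0, LF[1]=C('r')+0=5+0=5
L[2]='q': occ=1, LF[2]=C('q')+1=2+1=3
L[3]='r': occ=1, LF[3]=C('r')+1=5+1=6
L[4]='$': occ=0, LF[4]=C('$')+0=0+0=0
L[5]='q': occ=2, LF[5]=C('q')+2=2+2=4
L[6]='p': occ=0, LF[6]=C('p')+0=1+0=1

Answer: 2 5 3 6 0 4 1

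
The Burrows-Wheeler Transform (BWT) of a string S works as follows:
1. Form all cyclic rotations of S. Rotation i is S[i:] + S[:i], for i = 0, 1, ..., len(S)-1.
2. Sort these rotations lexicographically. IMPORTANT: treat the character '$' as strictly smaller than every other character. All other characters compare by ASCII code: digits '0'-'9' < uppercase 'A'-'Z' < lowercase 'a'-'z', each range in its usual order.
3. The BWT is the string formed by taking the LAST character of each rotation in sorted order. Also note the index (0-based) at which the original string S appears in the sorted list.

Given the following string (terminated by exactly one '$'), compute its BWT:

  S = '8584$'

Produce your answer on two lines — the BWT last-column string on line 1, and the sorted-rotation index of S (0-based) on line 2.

Answer: 4885$
4

Derivation:
All 5 rotations (rotation i = S[i:]+S[:i]):
  rot[0] = 8584$
  rot[1] = 584$8
  rot[2] = 84$85
  rot[3] = 4$858
  rot[4] = $8584
Sorted (with $ < everything):
  sorted[0] = $8584  (last char: '4')
  sorted[1] = 4$858  (last char: '8')
  sorted[2] = 584$8  (last char: '8')
  sorted[3] = 84$85  (last char: '5')
  sorted[4] = 8584$  (last char: '$')
Last column: 4885$
Original string S is at sorted index 4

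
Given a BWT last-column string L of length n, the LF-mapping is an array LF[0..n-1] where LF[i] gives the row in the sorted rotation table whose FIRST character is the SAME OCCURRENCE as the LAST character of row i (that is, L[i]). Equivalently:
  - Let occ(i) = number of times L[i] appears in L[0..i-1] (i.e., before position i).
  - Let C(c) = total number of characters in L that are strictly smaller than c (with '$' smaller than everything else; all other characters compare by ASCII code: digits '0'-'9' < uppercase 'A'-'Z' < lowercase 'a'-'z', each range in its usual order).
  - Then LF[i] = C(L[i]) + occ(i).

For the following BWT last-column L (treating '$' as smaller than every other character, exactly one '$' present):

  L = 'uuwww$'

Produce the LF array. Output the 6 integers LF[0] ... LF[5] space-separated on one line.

Char counts: '$':1, 'u':2, 'w':3
C (first-col start): C('$')=0, C('u')=1, C('w')=3
L[0]='u': occ=0, LF[0]=C('u')+0=1+0=1
L[1]='u': occ=1, LF[1]=C('u')+1=1+1=2
L[2]='w': occ=0, LF[2]=C('w')+0=3+0=3
L[3]='w': occ=1, LF[3]=C('w')+1=3+1=4
L[4]='w': occ=2, LF[4]=C('w')+2=3+2=5
L[5]='$': occ=0, LF[5]=C('$')+0=0+0=0

Answer: 1 2 3 4 5 0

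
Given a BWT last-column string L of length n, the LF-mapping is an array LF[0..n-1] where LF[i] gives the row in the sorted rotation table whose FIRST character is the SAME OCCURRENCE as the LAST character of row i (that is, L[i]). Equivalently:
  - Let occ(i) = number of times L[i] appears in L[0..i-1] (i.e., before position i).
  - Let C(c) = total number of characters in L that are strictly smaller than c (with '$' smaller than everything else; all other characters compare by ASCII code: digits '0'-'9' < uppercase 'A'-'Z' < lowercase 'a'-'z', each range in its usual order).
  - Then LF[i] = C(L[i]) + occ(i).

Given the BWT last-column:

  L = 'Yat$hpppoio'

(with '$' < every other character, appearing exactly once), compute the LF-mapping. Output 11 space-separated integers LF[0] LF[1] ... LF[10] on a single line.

Char counts: '$':1, 'Y':1, 'a':1, 'h':1, 'i':1, 'o':2, 'p':3, 't':1
C (first-col start): C('$')=0, C('Y')=1, C('a')=2, C('h')=3, C('i')=4, C('o')=5, C('p')=7, C('t')=10
L[0]='Y': occ=0, LF[0]=C('Y')+0=1+0=1
L[1]='a': occ=0, LF[1]=C('a')+0=2+0=2
L[2]='t': occ=0, LF[2]=C('t')+0=10+0=10
L[3]='$': occ=0, LF[3]=C('$')+0=0+0=0
L[4]='h': occ=0, LF[4]=C('h')+0=3+0=3
L[5]='p': occ=0, LF[5]=C('p')+0=7+0=7
L[6]='p': occ=1, LF[6]=C('p')+1=7+1=8
L[7]='p': occ=2, LF[7]=C('p')+2=7+2=9
L[8]='o': occ=0, LF[8]=C('o')+0=5+0=5
L[9]='i': occ=0, LF[9]=C('i')+0=4+0=4
L[10]='o': occ=1, LF[10]=C('o')+1=5+1=6

Answer: 1 2 10 0 3 7 8 9 5 4 6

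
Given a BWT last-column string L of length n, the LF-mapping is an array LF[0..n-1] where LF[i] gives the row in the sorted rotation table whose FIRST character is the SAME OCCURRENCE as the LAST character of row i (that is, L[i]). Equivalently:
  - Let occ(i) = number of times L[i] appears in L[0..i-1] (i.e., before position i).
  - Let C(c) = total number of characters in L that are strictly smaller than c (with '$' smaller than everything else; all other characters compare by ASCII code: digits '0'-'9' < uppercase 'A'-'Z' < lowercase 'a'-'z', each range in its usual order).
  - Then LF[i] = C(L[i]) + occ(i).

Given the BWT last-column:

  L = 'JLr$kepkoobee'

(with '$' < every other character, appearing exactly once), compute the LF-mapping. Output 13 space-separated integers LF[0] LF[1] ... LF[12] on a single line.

Char counts: '$':1, 'J':1, 'L':1, 'b':1, 'e':3, 'k':2, 'o':2, 'p':1, 'r':1
C (first-col start): C('$')=0, C('J')=1, C('L')=2, C('b')=3, C('e')=4, C('k')=7, C('o')=9, C('p')=11, C('r')=12
L[0]='J': occ=0, LF[0]=C('J')+0=1+0=1
L[1]='L': occ=0, LF[1]=C('L')+0=2+0=2
L[2]='r': occ=0, LF[2]=C('r')+0=12+0=12
L[3]='$': occ=0, LF[3]=C('$')+0=0+0=0
L[4]='k': occ=0, LF[4]=C('k')+0=7+0=7
L[5]='e': occ=0, LF[5]=C('e')+0=4+0=4
L[6]='p': occ=0, LF[6]=C('p')+0=11+0=11
L[7]='k': occ=1, LF[7]=C('k')+1=7+1=8
L[8]='o': occ=0, LF[8]=C('o')+0=9+0=9
L[9]='o': occ=1, LF[9]=C('o')+1=9+1=10
L[10]='b': occ=0, LF[10]=C('b')+0=3+0=3
L[11]='e': occ=1, LF[11]=C('e')+1=4+1=5
L[12]='e': occ=2, LF[12]=C('e')+2=4+2=6

Answer: 1 2 12 0 7 4 11 8 9 10 3 5 6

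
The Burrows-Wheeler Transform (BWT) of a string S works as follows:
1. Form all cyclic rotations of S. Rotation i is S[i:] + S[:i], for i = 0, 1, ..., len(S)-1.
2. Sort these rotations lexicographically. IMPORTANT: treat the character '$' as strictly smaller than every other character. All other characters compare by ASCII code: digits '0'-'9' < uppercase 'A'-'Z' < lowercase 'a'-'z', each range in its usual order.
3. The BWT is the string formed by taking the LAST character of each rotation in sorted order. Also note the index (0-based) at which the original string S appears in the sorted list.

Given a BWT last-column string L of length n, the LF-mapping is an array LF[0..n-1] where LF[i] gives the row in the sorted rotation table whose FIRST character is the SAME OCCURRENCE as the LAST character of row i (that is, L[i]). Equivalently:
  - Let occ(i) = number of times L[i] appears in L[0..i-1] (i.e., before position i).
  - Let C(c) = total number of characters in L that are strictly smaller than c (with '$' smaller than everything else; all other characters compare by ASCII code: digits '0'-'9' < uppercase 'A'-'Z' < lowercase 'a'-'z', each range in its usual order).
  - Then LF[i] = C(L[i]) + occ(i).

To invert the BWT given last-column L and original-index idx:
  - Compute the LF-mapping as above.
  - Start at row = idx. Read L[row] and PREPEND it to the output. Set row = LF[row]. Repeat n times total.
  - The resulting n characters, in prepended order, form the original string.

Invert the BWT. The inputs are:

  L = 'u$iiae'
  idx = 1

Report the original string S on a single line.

LF mapping: 5 0 3 4 1 2
Walk LF starting at row 1, prepending L[row]:
  step 1: row=1, L[1]='$', prepend. Next row=LF[1]=0
  step 2: row=0, L[0]='u', prepend. Next row=LF[0]=5
  step 3: row=5, L[5]='e', prepend. Next row=LF[5]=2
  step 4: row=2, L[2]='i', prepend. Next row=LF[2]=3
  step 5: row=3, L[3]='i', prepend. Next row=LF[3]=4
  step 6: row=4, L[4]='a', prepend. Next row=LF[4]=1
Reversed output: aiieu$

Answer: aiieu$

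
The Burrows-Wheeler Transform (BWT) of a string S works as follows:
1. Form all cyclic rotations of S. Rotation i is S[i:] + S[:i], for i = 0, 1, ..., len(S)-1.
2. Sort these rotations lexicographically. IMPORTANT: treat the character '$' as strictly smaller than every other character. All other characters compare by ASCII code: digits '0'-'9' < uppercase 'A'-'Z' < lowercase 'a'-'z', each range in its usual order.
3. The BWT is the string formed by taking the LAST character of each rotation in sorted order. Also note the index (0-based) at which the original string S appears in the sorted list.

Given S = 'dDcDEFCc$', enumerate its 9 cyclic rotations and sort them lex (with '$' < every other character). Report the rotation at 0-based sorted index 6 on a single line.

All 9 rotations (rotation i = S[i:]+S[:i]):
  rot[0] = dDcDEFCc$
  rot[1] = DcDEFCc$d
  rot[2] = cDEFCc$dD
  rot[3] = DEFCc$dDc
  rot[4] = EFCc$dDcD
  rot[5] = FCc$dDcDE
  rot[6] = Cc$dDcDEF
  rot[7] = c$dDcDEFC
  rot[8] = $dDcDEFCc
Sorted (with $ < everything):
  sorted[0] = $dDcDEFCc
  sorted[1] = Cc$dDcDEF
  sorted[2] = DEFCc$dDc
  sorted[3] = DcDEFCc$d
  sorted[4] = EFCc$dDcD
  sorted[5] = FCc$dDcDE
  sorted[6] = c$dDcDEFC
  sorted[7] = cDEFCc$dD
  sorted[8] = dDcDEFCc$
sorted[6] = c$dDcDEFC

Answer: c$dDcDEFC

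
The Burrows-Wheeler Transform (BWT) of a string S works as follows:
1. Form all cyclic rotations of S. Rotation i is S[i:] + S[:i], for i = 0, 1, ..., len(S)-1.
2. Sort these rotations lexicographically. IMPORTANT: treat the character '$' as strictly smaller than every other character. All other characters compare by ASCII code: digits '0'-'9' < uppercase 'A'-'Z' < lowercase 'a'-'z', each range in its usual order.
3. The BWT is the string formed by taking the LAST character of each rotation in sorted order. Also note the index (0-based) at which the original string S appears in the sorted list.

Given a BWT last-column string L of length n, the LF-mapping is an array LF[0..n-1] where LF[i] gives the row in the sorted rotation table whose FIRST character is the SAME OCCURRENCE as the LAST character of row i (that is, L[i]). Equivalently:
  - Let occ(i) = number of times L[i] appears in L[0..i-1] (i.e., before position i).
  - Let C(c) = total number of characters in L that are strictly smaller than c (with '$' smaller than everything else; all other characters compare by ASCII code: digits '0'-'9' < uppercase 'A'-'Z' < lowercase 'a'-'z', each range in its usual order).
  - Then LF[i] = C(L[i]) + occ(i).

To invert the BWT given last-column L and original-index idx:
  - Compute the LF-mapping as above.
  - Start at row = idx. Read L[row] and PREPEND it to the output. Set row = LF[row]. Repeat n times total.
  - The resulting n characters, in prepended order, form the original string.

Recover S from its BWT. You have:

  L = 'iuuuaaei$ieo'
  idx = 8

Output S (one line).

Answer: oueiiuaeuai$

Derivation:
LF mapping: 5 9 10 11 1 2 3 6 0 7 4 8
Walk LF starting at row 8, prepending L[row]:
  step 1: row=8, L[8]='$', prepend. Next row=LF[8]=0
  step 2: row=0, L[0]='i', prepend. Next row=LF[0]=5
  step 3: row=5, L[5]='a', prepend. Next row=LF[5]=2
  step 4: row=2, L[2]='u', prepend. Next row=LF[2]=10
  step 5: row=10, L[10]='e', prepend. Next row=LF[10]=4
  step 6: row=4, L[4]='a', prepend. Next row=LF[4]=1
  step 7: row=1, L[1]='u', prepend. Next row=LF[1]=9
  step 8: row=9, L[9]='i', prepend. Next row=LF[9]=7
  step 9: row=7, L[7]='i', prepend. Next row=LF[7]=6
  step 10: row=6, L[6]='e', prepend. Next row=LF[6]=3
  step 11: row=3, L[3]='u', prepend. Next row=LF[3]=11
  step 12: row=11, L[11]='o', prepend. Next row=LF[11]=8
Reversed output: oueiiuaeuai$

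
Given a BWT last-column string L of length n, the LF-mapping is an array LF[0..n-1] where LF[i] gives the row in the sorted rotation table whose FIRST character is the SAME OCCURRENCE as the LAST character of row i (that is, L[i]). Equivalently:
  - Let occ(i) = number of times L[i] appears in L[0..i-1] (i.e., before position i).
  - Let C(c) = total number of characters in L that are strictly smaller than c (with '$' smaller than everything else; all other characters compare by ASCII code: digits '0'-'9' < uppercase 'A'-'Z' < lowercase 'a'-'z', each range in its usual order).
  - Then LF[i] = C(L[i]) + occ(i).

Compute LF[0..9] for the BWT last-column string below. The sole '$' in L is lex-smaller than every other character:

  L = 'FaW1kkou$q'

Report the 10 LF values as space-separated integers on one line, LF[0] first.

Char counts: '$':1, '1':1, 'F':1, 'W':1, 'a':1, 'k':2, 'o':1, 'q':1, 'u':1
C (first-col start): C('$')=0, C('1')=1, C('F')=2, C('W')=3, C('a')=4, C('k')=5, C('o')=7, C('q')=8, C('u')=9
L[0]='F': occ=0, LF[0]=C('F')+0=2+0=2
L[1]='a': occ=0, LF[1]=C('a')+0=4+0=4
L[2]='W': occ=0, LF[2]=C('W')+0=3+0=3
L[3]='1': occ=0, LF[3]=C('1')+0=1+0=1
L[4]='k': occ=0, LF[4]=C('k')+0=5+0=5
L[5]='k': occ=1, LF[5]=C('k')+1=5+1=6
L[6]='o': occ=0, LF[6]=C('o')+0=7+0=7
L[7]='u': occ=0, LF[7]=C('u')+0=9+0=9
L[8]='$': occ=0, LF[8]=C('$')+0=0+0=0
L[9]='q': occ=0, LF[9]=C('q')+0=8+0=8

Answer: 2 4 3 1 5 6 7 9 0 8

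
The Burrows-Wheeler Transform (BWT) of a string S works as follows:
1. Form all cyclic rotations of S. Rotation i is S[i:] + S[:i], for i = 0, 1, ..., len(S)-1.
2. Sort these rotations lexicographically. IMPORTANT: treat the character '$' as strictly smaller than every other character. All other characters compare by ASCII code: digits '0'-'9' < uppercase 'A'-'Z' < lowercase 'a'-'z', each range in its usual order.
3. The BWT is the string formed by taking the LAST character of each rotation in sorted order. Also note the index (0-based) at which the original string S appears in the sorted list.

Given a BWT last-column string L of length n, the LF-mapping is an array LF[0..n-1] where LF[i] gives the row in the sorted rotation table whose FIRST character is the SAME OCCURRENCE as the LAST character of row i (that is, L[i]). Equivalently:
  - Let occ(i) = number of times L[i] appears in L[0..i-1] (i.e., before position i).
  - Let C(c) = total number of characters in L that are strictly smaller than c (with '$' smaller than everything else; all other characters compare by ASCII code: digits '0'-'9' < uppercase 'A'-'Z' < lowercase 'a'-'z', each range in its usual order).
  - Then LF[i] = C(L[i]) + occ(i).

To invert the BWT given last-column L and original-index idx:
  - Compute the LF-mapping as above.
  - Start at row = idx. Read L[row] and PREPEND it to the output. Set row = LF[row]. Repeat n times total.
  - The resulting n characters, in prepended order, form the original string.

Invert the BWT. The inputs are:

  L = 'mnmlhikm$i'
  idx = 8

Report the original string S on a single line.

LF mapping: 6 9 7 5 1 2 4 8 0 3
Walk LF starting at row 8, prepending L[row]:
  step 1: row=8, L[8]='$', prepend. Next row=LF[8]=0
  step 2: row=0, L[0]='m', prepend. Next row=LF[0]=6
  step 3: row=6, L[6]='k', prepend. Next row=LF[6]=4
  step 4: row=4, L[4]='h', prepend. Next row=LF[4]=1
  step 5: row=1, L[1]='n', prepend. Next row=LF[1]=9
  step 6: row=9, L[9]='i', prepend. Next row=LF[9]=3
  step 7: row=3, L[3]='l', prepend. Next row=LF[3]=5
  step 8: row=5, L[5]='i', prepend. Next row=LF[5]=2
  step 9: row=2, L[2]='m', prepend. Next row=LF[2]=7
  step 10: row=7, L[7]='m', prepend. Next row=LF[7]=8
Reversed output: mmilinhkm$

Answer: mmilinhkm$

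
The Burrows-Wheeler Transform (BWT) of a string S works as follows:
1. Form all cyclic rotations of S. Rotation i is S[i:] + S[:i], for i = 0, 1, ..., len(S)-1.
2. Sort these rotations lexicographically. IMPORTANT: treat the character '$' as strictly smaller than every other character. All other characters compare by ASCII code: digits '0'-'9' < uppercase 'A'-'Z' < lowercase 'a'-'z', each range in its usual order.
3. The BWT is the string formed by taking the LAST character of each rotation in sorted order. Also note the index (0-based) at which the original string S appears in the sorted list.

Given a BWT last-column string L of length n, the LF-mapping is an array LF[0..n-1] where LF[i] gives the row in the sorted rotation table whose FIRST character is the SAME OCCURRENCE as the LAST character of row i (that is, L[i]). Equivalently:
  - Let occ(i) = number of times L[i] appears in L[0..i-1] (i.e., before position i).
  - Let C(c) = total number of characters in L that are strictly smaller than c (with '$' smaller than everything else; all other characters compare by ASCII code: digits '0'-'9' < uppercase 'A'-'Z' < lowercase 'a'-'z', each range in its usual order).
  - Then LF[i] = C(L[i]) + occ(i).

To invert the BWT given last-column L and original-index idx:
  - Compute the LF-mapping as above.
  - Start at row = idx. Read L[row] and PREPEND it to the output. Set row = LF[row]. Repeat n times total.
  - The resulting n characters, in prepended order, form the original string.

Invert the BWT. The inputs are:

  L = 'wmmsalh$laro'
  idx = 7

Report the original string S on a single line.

Answer: marshmallow$

Derivation:
LF mapping: 11 6 7 10 1 4 3 0 5 2 9 8
Walk LF starting at row 7, prepending L[row]:
  step 1: row=7, L[7]='$', prepend. Next row=LF[7]=0
  step 2: row=0, L[0]='w', prepend. Next row=LF[0]=11
  step 3: row=11, L[11]='o', prepend. Next row=LF[11]=8
  step 4: row=8, L[8]='l', prepend. Next row=LF[8]=5
  step 5: row=5, L[5]='l', prepend. Next row=LF[5]=4
  step 6: row=4, L[4]='a', prepend. Next row=LF[4]=1
  step 7: row=1, L[1]='m', prepend. Next row=LF[1]=6
  step 8: row=6, L[6]='h', prepend. Next row=LF[6]=3
  step 9: row=3, L[3]='s', prepend. Next row=LF[3]=10
  step 10: row=10, L[10]='r', prepend. Next row=LF[10]=9
  step 11: row=9, L[9]='a', prepend. Next row=LF[9]=2
  step 12: row=2, L[2]='m', prepend. Next row=LF[2]=7
Reversed output: marshmallow$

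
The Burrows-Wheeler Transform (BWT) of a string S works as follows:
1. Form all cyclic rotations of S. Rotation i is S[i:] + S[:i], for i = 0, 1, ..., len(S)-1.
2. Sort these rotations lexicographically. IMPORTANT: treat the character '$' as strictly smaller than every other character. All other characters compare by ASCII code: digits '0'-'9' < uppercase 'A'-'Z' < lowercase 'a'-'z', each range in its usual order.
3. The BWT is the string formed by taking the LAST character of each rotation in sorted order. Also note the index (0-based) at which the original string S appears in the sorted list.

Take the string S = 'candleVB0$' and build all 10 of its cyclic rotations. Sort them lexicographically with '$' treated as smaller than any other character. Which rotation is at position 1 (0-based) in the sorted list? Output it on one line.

All 10 rotations (rotation i = S[i:]+S[:i]):
  rot[0] = candleVB0$
  rot[1] = andleVB0$c
  rot[2] = ndleVB0$ca
  rot[3] = dleVB0$can
  rot[4] = leVB0$cand
  rot[5] = eVB0$candl
  rot[6] = VB0$candle
  rot[7] = B0$candleV
  rot[8] = 0$candleVB
  rot[9] = $candleVB0
Sorted (with $ < everything):
  sorted[0] = $candleVB0
  sorted[1] = 0$candleVB
  sorted[2] = B0$candleV
  sorted[3] = VB0$candle
  sorted[4] = andleVB0$c
  sorted[5] = candleVB0$
  sorted[6] = dleVB0$can
  sorted[7] = eVB0$candl
  sorted[8] = leVB0$cand
  sorted[9] = ndleVB0$ca
sorted[1] = 0$candleVB

Answer: 0$candleVB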